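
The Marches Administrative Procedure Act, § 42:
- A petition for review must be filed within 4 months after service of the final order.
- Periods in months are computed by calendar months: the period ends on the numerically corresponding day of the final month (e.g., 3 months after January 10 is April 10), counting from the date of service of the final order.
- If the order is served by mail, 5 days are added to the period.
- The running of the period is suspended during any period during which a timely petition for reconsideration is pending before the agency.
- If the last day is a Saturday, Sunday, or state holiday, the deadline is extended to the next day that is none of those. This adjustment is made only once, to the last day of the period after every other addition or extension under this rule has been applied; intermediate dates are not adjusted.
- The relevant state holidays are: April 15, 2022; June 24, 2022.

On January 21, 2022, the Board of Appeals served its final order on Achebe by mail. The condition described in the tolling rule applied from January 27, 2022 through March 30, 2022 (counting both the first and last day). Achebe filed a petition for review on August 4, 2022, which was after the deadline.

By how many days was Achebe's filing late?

4 months after January 21, 2022 is May 21, 2022.
Service was by mail, adding 5 days: May 21, 2022 + 5 days = May 26, 2022.
From January 27, 2022 through March 30, 2022 inclusive is 63 days; tolling adds 63 days: May 26, 2022 + 63 days = July 28, 2022.
July 28, 2022 is a Thursday and not a state holiday, so no extension applies.
The deadline is July 28, 2022; from July 28, 2022 to August 4, 2022 is 7 days.

7 days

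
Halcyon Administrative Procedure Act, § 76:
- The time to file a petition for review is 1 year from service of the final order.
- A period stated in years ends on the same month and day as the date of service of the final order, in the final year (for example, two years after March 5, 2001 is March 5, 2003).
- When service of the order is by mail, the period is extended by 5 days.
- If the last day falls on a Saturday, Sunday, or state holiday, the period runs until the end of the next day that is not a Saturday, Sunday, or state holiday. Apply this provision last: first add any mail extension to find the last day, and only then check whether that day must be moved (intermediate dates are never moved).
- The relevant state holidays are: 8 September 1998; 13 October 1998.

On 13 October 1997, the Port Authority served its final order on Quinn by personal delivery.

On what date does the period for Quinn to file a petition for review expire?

October 14, 1998

1 year after 13 October 1997 is October 13, 1998.
Service was not by mail, so no mail extension applies.
October 13, 1998 is a listed holiday. The next qualifying day is October 14, 1998.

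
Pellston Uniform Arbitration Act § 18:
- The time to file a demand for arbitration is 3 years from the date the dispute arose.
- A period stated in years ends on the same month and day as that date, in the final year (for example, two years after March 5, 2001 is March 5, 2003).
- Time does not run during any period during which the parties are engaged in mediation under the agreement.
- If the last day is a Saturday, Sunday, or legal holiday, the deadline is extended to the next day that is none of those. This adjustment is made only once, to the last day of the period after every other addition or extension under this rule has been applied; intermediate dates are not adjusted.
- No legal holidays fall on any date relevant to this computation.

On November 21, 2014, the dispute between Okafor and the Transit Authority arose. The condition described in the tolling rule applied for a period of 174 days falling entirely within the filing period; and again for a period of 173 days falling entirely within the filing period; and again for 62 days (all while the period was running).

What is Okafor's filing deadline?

January 4, 2019

3 years after November 21, 2014 is November 21, 2017.
Tolling adds 174 days: November 21, 2017 + 174 days = May 14, 2018.
Tolling adds 173 days: May 14, 2018 + 173 days = November 3, 2018.
Tolling adds 62 days: November 3, 2018 + 62 days = January 4, 2019.
January 4, 2019 is a Friday and not a legal holiday, so no extension applies.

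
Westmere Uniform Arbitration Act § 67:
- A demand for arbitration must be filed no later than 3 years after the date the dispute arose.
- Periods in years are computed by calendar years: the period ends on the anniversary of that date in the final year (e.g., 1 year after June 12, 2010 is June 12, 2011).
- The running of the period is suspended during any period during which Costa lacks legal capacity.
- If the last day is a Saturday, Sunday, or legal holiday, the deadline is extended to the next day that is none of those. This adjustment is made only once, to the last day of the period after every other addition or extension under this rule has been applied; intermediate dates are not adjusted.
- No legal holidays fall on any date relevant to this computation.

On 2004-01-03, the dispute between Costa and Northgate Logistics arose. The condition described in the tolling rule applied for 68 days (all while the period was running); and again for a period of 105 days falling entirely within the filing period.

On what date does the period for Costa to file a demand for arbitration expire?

3 years after 2004-01-03 is January 3, 2007.
Tolling adds 68 days: January 3, 2007 + 68 days = March 12, 2007.
Tolling adds 105 days: March 12, 2007 + 105 days = June 25, 2007.
June 25, 2007 is a Monday and not a legal holiday, so no extension applies.

June 25, 2007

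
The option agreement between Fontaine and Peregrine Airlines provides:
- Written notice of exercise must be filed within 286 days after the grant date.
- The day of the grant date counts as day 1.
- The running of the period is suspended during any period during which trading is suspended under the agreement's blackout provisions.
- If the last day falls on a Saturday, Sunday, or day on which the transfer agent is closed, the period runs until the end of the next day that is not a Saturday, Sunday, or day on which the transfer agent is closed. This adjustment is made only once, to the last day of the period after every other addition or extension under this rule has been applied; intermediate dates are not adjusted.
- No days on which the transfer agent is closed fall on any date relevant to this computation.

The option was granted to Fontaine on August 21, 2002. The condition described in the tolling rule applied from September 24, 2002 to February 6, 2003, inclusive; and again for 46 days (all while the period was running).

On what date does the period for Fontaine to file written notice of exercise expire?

Counting August 21, 2002 as day 1, day 286 is June 2, 2003.
From September 24, 2002 through February 6, 2003 inclusive is 136 days; tolling adds 136 days: June 2, 2003 + 136 days = October 16, 2003.
Tolling adds 46 days: October 16, 2003 + 46 days = December 1, 2003.
December 1, 2003 is a Monday and not a day on which the transfer agent is closed, so no extension applies.

December 1, 2003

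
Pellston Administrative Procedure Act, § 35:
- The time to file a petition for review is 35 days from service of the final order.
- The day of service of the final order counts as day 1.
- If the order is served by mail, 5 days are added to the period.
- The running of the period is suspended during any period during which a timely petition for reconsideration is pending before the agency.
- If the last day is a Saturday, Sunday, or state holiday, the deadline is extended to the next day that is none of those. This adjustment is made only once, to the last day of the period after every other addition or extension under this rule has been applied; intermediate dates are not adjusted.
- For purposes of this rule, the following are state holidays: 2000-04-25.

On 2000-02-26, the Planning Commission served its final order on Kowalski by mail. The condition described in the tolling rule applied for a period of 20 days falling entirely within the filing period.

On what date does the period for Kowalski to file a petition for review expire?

April 26, 2000

Counting 2000-02-26 as day 1, day 35 is March 31, 2000.
Service was by mail, adding 5 days: March 31, 2000 + 5 days = April 5, 2000.
Tolling adds 20 days: April 5, 2000 + 20 days = April 25, 2000.
April 25, 2000 is a listed holiday. The next qualifying day is April 26, 2000.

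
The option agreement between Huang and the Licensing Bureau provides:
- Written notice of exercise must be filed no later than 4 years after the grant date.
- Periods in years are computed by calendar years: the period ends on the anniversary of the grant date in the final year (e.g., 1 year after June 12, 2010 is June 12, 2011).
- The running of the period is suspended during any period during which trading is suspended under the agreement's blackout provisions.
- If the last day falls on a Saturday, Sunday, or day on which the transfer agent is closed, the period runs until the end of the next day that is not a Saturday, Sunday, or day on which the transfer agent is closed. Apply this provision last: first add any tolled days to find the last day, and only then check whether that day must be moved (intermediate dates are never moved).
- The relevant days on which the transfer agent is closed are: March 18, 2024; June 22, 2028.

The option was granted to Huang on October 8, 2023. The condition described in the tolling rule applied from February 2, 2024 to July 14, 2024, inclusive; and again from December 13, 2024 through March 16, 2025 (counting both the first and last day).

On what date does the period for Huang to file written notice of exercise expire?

June 23, 2028

4 years after October 8, 2023 is October 8, 2027.
From February 2, 2024 through July 14, 2024 inclusive is 164 days; tolling adds 164 days: October 8, 2027 + 164 days = March 20, 2028.
From December 13, 2024 through March 16, 2025 inclusive is 94 days; tolling adds 94 days: March 20, 2028 + 94 days = June 22, 2028.
June 22, 2028 is a listed holiday. The next qualifying day is June 23, 2028.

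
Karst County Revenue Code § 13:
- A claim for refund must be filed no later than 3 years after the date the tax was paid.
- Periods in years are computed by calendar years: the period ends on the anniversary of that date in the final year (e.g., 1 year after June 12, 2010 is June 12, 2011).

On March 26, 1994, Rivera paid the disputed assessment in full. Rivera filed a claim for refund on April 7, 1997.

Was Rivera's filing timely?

3 years after March 26, 1994 is March 26, 1997.
The deadline is March 26, 1997; the filing on April 7, 1997 is after that date.

No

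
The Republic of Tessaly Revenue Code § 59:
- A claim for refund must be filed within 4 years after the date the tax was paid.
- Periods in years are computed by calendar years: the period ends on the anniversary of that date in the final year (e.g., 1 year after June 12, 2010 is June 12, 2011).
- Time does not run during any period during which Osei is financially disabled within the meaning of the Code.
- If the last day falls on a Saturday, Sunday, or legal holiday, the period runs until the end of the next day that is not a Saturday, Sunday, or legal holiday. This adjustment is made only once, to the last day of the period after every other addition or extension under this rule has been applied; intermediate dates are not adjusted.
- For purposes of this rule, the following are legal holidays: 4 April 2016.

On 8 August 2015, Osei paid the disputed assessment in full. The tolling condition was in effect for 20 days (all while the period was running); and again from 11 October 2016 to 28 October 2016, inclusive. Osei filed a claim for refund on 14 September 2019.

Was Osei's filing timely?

Yes

4 years after 8 August 2015 is August 8, 2019.
Tolling adds 20 days: August 8, 2019 + 20 days = August 28, 2019.
From October 11, 2016 through October 28, 2016 inclusive is 18 days; tolling adds 18 days: August 28, 2019 + 18 days = September 15, 2019.
September 15, 2019 is Sunday. The next qualifying day is September 16, 2019.
The deadline is September 16, 2019; the filing on September 14, 2019 is on or before that date.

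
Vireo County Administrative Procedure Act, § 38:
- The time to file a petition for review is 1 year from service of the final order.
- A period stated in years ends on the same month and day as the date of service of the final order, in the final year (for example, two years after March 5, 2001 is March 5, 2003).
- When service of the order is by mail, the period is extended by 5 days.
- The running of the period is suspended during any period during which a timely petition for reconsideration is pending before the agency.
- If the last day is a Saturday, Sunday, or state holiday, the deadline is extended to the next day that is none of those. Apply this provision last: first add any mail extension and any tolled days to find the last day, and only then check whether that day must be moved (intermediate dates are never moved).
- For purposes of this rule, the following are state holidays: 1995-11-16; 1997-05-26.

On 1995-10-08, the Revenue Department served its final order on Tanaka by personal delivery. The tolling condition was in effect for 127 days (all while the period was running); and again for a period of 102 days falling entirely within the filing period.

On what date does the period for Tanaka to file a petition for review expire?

1 year after 1995-10-08 is October 8, 1996.
Service was not by mail, so no mail extension applies.
Tolling adds 127 days: October 8, 1996 + 127 days = February 12, 1997.
Tolling adds 102 days: February 12, 1997 + 102 days = May 25, 1997.
May 25, 1997 is Sunday; May 26, 1997 is a listed holiday. The next qualifying day is May 27, 1997.

May 27, 1997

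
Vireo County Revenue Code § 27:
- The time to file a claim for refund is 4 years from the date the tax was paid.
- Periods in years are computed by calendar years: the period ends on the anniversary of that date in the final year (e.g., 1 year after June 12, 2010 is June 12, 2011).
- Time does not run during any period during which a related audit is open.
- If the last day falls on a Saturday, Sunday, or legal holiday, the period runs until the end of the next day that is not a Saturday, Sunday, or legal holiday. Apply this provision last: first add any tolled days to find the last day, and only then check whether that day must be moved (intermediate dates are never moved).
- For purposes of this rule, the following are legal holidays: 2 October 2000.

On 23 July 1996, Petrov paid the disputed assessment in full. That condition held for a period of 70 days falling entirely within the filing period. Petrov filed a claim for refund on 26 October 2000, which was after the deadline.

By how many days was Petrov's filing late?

4 years after 23 July 1996 is July 23, 2000.
Tolling adds 70 days: July 23, 2000 + 70 days = October 1, 2000.
October 1, 2000 is Sunday; October 2, 2000 is a listed holiday. The next qualifying day is October 3, 2000.
The deadline is October 3, 2000; from October 3, 2000 to October 26, 2000 is 23 days.

23 days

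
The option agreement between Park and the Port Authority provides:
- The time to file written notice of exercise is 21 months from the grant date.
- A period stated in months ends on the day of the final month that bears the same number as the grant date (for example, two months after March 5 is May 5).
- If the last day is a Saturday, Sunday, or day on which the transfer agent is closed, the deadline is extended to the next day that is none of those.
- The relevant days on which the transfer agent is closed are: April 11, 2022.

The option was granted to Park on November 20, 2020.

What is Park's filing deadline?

21 months after November 20, 2020 is August 20, 2022.
August 20, 2022 is Saturday; August 21, 2022 is Sunday. The next qualifying day is August 22, 2022.

August 22, 2022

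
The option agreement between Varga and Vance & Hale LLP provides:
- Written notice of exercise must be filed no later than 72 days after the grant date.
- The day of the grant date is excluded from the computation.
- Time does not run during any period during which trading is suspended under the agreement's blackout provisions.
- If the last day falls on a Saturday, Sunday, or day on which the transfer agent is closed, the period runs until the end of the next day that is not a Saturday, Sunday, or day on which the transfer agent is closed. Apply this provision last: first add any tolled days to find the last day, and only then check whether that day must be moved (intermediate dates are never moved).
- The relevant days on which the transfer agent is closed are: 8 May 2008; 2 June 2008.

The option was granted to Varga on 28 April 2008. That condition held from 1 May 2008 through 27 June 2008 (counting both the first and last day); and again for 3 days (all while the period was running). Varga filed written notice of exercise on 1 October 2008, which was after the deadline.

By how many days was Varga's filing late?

23 days

72 days after 28 April 2008 is July 9, 2008.
From May 1, 2008 through June 27, 2008 inclusive is 58 days; tolling adds 58 days: July 9, 2008 + 58 days = September 5, 2008.
Tolling adds 3 days: September 5, 2008 + 3 days = September 8, 2008.
September 8, 2008 is a Monday and not a day on which the transfer agent is closed, so no extension applies.
The deadline is September 8, 2008; from September 8, 2008 to October 1, 2008 is 23 days.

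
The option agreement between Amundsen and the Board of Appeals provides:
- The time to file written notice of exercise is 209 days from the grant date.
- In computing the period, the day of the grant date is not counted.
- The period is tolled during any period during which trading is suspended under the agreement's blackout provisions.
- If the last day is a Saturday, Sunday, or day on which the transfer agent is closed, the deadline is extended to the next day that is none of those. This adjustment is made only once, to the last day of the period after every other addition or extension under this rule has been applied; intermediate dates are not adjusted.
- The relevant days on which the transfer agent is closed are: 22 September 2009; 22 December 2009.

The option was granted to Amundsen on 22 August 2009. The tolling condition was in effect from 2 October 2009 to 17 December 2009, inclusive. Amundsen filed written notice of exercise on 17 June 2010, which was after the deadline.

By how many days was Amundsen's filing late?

209 days after 22 August 2009 is March 19, 2010.
From October 2, 2009 through December 17, 2009 inclusive is 77 days; tolling adds 77 days: March 19, 2010 + 77 days = June 4, 2010.
June 4, 2010 is a Friday and not a day on which the transfer agent is closed, so no extension applies.
The deadline is June 4, 2010; from June 4, 2010 to June 17, 2010 is 13 days.

13 days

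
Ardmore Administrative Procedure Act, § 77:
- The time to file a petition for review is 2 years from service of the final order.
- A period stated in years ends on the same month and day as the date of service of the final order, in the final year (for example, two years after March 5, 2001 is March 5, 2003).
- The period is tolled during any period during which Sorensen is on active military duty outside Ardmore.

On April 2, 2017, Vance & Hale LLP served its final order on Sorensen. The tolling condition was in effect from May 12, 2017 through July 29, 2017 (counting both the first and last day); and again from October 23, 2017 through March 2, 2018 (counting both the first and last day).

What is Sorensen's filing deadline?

2 years after April 2, 2017 is April 2, 2019.
From May 12, 2017 through July 29, 2017 inclusive is 79 days; tolling adds 79 days: April 2, 2019 + 79 days = June 20, 2019.
From October 23, 2017 through March 2, 2018 inclusive is 131 days; tolling adds 131 days: June 20, 2019 + 131 days = October 29, 2019.

October 29, 2019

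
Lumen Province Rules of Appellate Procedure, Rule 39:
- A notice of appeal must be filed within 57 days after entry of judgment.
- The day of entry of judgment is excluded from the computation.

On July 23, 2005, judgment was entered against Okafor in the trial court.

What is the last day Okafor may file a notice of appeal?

September 18, 2005

57 days after July 23, 2005 is September 18, 2005.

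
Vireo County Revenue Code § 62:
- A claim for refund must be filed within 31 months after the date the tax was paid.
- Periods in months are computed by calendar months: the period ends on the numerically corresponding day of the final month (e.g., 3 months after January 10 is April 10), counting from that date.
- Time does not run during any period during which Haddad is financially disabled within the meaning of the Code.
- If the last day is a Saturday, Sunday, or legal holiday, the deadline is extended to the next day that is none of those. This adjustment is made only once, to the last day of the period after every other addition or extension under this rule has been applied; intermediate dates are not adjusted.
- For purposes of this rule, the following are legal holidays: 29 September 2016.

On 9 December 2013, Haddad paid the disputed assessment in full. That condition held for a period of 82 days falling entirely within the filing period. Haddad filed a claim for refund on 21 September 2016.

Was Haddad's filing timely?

Yes

31 months after 9 December 2013 is July 9, 2016.
Tolling adds 82 days: July 9, 2016 + 82 days = September 29, 2016.
September 29, 2016 is a listed holiday. The next qualifying day is September 30, 2016.
The deadline is September 30, 2016; the filing on September 21, 2016 is on or before that date.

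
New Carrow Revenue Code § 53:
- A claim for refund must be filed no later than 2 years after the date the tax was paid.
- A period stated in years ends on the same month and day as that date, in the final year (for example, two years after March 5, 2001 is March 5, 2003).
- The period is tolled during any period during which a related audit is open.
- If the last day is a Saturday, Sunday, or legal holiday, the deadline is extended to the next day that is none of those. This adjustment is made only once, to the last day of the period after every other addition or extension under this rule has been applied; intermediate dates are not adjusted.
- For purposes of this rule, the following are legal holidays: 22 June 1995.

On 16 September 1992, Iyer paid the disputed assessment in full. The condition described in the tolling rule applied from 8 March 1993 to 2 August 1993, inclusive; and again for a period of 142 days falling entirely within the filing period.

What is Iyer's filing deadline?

2 years after 16 September 1992 is September 16, 1994.
From March 8, 1993 through August 2, 1993 inclusive is 148 days; tolling adds 148 days: September 16, 1994 + 148 days = February 11, 1995.
Tolling adds 142 days: February 11, 1995 + 142 days = July 3, 1995.
July 3, 1995 is a Monday and not a legal holiday, so no extension applies.

July 3, 1995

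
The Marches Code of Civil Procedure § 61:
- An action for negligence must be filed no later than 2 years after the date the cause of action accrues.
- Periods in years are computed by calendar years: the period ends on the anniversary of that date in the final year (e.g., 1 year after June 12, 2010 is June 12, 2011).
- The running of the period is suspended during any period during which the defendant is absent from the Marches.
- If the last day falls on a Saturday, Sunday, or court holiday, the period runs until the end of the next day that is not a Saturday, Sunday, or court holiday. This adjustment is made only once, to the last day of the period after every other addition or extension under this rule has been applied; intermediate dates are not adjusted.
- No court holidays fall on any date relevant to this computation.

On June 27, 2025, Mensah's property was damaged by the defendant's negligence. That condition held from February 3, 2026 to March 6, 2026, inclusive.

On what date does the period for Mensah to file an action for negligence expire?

2 years after June 27, 2025 is June 27, 2027.
From February 3, 2026 through March 6, 2026 inclusive is 32 days; tolling adds 32 days: June 27, 2027 + 32 days = July 29, 2027.
July 29, 2027 is a Thursday and not a court holiday, so no extension applies.

July 29, 2027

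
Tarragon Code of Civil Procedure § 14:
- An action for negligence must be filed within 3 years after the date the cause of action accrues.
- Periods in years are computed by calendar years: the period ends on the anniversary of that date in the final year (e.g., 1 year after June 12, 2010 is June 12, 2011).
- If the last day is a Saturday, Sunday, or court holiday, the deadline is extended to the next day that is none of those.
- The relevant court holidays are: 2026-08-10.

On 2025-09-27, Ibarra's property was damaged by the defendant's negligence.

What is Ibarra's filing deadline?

3 years after 2025-09-27 is September 27, 2028.
September 27, 2028 is a Wednesday and not a court holiday, so no extension applies.

September 27, 2028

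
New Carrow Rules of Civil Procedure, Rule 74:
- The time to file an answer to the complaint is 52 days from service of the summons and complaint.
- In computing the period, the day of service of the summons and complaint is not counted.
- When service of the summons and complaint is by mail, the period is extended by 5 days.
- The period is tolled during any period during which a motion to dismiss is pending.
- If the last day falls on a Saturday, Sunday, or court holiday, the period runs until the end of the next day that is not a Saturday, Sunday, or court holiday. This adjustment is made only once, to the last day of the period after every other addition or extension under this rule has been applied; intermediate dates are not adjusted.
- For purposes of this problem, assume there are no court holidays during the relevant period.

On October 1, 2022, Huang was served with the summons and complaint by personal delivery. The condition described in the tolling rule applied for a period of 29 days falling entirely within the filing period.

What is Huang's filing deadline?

52 days after October 1, 2022 is November 22, 2022.
Service was not by mail, so no mail extension applies.
Tolling adds 29 days: November 22, 2022 + 29 days = December 21, 2022.
December 21, 2022 is a Wednesday and not a court holiday, so no extension applies.

December 21, 2022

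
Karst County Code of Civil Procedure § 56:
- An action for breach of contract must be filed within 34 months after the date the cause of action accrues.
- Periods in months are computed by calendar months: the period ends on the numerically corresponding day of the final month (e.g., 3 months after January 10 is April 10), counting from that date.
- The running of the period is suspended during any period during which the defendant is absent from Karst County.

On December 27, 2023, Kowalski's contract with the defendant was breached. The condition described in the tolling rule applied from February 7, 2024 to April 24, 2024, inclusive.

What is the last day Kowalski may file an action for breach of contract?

34 months after December 27, 2023 is October 27, 2026.
From February 7, 2024 through April 24, 2024 inclusive is 78 days; tolling adds 78 days: October 27, 2026 + 78 days = January 13, 2027.

January 13, 2027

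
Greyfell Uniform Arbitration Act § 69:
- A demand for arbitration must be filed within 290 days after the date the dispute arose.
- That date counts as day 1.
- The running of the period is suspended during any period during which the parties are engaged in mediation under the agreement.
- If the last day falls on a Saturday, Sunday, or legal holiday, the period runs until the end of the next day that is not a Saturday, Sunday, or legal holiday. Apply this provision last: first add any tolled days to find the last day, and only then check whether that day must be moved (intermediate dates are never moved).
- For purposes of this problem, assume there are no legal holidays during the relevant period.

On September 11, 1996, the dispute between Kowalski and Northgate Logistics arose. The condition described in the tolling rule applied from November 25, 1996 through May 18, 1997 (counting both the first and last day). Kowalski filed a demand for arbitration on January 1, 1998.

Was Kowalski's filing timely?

No

Counting September 11, 1996 as day 1, day 290 is June 27, 1997.
From November 25, 1996 through May 18, 1997 inclusive is 175 days; tolling adds 175 days: June 27, 1997 + 175 days = December 19, 1997.
December 19, 1997 is a Friday and not a legal holiday, so no extension applies.
The deadline is December 19, 1997; the filing on January 1, 1998 is after that date.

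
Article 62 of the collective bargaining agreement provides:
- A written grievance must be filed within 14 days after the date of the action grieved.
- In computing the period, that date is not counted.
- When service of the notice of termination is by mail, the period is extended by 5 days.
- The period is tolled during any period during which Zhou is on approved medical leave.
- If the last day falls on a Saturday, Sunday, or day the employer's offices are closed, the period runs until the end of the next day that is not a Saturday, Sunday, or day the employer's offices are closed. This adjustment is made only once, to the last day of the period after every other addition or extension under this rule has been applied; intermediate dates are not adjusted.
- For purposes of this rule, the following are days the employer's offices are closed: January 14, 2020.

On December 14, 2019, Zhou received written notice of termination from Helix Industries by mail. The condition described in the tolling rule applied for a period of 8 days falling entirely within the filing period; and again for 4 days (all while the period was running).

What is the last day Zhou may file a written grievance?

January 15, 2020

14 days after December 14, 2019 is December 28, 2019.
Service was by mail, adding 5 days: December 28, 2019 + 5 days = January 2, 2020.
Tolling adds 8 days: January 2, 2020 + 8 days = January 10, 2020.
Tolling adds 4 days: January 10, 2020 + 4 days = January 14, 2020.
January 14, 2020 is a listed holiday. The next qualifying day is January 15, 2020.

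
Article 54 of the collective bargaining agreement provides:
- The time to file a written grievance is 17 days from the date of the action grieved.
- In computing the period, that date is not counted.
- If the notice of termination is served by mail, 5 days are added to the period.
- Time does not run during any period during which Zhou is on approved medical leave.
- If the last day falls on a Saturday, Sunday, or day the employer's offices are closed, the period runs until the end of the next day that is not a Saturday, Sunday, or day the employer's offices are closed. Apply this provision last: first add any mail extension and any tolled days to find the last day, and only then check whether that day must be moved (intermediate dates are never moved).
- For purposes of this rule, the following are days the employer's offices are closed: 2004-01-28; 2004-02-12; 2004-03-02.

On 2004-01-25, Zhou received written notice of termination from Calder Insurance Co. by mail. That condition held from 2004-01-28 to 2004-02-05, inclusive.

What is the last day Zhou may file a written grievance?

February 25, 2004

17 days after 2004-01-25 is February 11, 2004.
Service was by mail, adding 5 days: February 11, 2004 + 5 days = February 16, 2004.
From January 28, 2004 through February 5, 2004 inclusive is 9 days; tolling adds 9 days: February 16, 2004 + 9 days = February 25, 2004.
February 25, 2004 is a Wednesday and not a day the employer's offices are closed, so no extension applies.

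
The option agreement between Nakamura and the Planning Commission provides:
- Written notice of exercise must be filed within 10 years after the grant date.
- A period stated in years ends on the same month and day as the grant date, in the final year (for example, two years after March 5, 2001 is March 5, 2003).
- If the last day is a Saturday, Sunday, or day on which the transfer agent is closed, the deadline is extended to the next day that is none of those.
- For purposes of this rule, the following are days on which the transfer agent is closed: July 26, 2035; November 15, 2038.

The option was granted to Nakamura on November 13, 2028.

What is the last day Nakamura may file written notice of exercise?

10 years after November 13, 2028 is November 13, 2038.
November 13, 2038 is Saturday; November 14, 2038 is Sunday; November 15, 2038 is a listed holiday. The next qualifying day is November 16, 2038.

November 16, 2038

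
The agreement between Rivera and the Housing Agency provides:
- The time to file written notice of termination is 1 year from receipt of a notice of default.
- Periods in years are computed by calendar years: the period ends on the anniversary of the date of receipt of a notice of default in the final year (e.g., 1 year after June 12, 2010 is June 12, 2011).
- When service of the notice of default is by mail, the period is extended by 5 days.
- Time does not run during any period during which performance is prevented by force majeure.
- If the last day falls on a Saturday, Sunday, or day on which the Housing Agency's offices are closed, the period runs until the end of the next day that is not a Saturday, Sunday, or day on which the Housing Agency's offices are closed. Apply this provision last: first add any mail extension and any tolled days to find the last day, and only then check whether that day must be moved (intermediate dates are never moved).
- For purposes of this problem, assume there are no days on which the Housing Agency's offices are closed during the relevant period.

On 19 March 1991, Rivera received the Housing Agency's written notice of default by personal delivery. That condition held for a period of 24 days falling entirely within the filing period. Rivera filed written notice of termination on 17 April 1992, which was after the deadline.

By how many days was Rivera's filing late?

1 year after 19 March 1991 is March 19, 1992.
Service was not by mail, so no mail extension applies.
Tolling adds 24 days: March 19, 1992 + 24 days = April 12, 1992.
April 12, 1992 is Sunday. The next qualifying day is April 13, 1992.
The deadline is April 13, 1992; from April 13, 1992 to April 17, 1992 is 4 days.

4 days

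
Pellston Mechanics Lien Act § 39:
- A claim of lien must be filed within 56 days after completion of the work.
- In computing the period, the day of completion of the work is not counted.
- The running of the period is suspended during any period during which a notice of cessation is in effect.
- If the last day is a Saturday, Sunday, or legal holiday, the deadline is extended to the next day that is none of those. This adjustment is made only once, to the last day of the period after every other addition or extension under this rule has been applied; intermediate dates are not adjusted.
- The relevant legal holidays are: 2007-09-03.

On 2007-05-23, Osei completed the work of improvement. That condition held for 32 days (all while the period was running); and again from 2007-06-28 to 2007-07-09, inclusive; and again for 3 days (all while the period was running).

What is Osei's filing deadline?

September 4, 2007

56 days after 2007-05-23 is July 18, 2007.
Tolling adds 32 days: July 18, 2007 + 32 days = August 19, 2007.
From June 28, 2007 through July 9, 2007 inclusive is 12 days; tolling adds 12 days: August 19, 2007 + 12 days = August 31, 2007.
Tolling adds 3 days: August 31, 2007 + 3 days = September 3, 2007.
September 3, 2007 is a listed holiday. The next qualifying day is September 4, 2007.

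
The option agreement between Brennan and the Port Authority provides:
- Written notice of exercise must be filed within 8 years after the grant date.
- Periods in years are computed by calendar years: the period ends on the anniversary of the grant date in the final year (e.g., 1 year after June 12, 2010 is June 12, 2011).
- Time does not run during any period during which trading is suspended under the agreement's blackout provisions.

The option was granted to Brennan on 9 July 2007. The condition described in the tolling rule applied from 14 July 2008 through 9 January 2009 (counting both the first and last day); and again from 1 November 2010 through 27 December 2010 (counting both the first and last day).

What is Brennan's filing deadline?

March 2, 2016

8 years after 9 July 2007 is July 9, 2015.
From July 14, 2008 through January 9, 2009 inclusive is 180 days; tolling adds 180 days: July 9, 2015 + 180 days = January 5, 2016.
From November 1, 2010 through December 27, 2010 inclusive is 57 days; tolling adds 57 days: January 5, 2016 + 57 days = March 2, 2016.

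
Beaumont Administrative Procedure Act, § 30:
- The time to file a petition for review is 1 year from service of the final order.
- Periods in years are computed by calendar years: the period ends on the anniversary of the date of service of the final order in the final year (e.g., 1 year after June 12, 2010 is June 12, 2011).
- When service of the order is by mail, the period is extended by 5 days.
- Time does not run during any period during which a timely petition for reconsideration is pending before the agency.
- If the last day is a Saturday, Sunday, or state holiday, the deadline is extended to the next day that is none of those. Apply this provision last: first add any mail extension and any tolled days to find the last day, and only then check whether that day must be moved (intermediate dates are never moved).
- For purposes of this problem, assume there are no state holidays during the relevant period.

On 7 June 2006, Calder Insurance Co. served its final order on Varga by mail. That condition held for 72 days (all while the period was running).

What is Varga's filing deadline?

1 year after 7 June 2006 is June 7, 2007.
Service was by mail, adding 5 days: June 7, 2007 + 5 days = June 12, 2007.
Tolling adds 72 days: June 12, 2007 + 72 days = August 23, 2007.
August 23, 2007 is a Thursday and not a state holiday, so no extension applies.

August 23, 2007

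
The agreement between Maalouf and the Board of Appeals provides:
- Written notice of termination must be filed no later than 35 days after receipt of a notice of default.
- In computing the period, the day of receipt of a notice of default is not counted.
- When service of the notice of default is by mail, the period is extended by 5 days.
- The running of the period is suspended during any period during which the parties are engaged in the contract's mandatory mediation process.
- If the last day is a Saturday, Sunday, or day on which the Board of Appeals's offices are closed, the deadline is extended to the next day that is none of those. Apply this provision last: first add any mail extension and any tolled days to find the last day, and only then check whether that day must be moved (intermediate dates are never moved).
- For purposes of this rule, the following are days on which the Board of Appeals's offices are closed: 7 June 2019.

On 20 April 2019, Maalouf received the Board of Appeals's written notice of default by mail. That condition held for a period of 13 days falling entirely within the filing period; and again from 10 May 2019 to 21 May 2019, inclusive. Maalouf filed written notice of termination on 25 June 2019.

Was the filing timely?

No

35 days after 20 April 2019 is May 25, 2019.
Service was by mail, adding 5 days: May 25, 2019 + 5 days = May 30, 2019.
Tolling adds 13 days: May 30, 2019 + 13 days = June 12, 2019.
From May 10, 2019 through May 21, 2019 inclusive is 12 days; tolling adds 12 days: June 12, 2019 + 12 days = June 24, 2019.
June 24, 2019 is a Monday and not a day on which the Board of Appeals's offices are closed, so no extension applies.
The deadline is June 24, 2019; the filing on June 25, 2019 is after that date.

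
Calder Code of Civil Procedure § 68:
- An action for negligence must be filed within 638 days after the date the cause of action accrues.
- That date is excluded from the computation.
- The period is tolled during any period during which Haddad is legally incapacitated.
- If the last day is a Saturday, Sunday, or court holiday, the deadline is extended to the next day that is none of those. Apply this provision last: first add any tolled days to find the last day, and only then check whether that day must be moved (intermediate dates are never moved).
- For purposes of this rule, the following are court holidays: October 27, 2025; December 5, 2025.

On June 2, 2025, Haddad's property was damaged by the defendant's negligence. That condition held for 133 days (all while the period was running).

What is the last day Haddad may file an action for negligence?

638 days after June 2, 2025 is March 2, 2027.
Tolling adds 133 days: March 2, 2027 + 133 days = July 13, 2027.
July 13, 2027 is a Tuesday and not a court holiday, so no extension applies.

July 13, 2027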